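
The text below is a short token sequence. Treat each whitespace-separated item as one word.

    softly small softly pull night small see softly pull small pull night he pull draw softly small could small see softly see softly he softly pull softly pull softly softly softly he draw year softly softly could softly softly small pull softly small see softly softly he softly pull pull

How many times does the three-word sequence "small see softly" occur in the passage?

3

Scanning the 48 overlapping trigram windows for "small see softly":
  position 6–8: small see softly
  position 19–21: small see softly
  position 43–45: small see softly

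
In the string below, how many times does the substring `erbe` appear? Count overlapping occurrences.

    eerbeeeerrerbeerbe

Sliding a length-4 window over the 18 characters (15 positions):
  position 2–5: erbe
  position 11–14: erbe
  position 15–18: erbe

3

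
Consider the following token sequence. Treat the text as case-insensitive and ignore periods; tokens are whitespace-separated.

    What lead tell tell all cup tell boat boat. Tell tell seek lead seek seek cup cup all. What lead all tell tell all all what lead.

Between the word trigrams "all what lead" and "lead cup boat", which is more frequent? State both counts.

"all what lead": 2 occurrences
"lead cup boat": 0 occurrences

"all what lead" (2 vs 0)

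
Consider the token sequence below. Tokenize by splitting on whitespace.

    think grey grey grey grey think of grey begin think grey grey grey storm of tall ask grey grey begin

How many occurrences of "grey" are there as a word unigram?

10

Scanning the 20 tokens for "grey":
  position 2: grey
  position 3: grey
  position 4: grey
  position 5: grey
  position 8: grey
  position 11: grey
  position 12: grey
  position 13: grey
  position 18: grey
  position 19: grey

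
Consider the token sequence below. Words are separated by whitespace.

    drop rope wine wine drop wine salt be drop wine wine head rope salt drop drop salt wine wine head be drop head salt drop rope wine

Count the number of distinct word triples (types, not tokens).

27 tokens → 25 trigram windows in total.
Repeated trigrams (each contributes count−1 duplicates):
  drop rope wine: 2
  wine wine head: 2
2 duplicate windows → 25 − 2 = 23 distinct.

23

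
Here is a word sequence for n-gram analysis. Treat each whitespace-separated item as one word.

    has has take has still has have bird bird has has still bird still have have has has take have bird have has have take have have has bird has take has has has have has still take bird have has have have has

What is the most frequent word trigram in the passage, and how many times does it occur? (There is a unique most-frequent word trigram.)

"have have has", 3 times

Trigram frequencies (highest first):
  have have has: 3
  has has take: 2
  has take has: 2
  bird have has: 2
  have has have: 2
  take has still: 1
  … (30 more, each ≤ 1)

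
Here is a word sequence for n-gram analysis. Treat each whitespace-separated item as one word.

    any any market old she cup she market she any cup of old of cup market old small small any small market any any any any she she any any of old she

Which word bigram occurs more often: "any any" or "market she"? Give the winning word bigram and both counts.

"any any" (5 vs 1)

"any any": 5 occurrences
"market she": 1 occurrence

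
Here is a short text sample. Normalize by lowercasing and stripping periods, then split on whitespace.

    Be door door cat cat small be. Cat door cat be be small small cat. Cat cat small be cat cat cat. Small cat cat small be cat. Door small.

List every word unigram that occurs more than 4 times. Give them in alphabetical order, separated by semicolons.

Unigram counts meeting the condition (more than 4 times):
  be: 6
  cat: 13
  small: 7

be; cat; small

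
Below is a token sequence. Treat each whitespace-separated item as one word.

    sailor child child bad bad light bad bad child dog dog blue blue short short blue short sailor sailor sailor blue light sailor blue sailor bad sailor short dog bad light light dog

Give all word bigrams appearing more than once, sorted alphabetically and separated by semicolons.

Bigram counts meeting the condition (more than once):
  bad bad: 2
  bad light: 2
  blue short: 2
  sailor blue: 2
  sailor sailor: 2

bad bad; bad light; blue short; sailor blue; sailor sailor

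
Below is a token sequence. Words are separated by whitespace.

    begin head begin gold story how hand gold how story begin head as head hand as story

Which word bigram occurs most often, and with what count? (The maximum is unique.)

Bigram frequencies (highest first):
  begin head: 2
  head begin: 1
  begin gold: 1
  gold story: 1
  story how: 1
  how hand: 1
  … (9 more, each ≤ 1)

"begin head", 2 times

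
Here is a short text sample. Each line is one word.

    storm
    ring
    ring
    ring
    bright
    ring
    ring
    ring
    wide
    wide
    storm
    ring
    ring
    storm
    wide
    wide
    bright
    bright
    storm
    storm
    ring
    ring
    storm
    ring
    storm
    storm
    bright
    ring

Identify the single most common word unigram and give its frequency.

Unigram frequencies (highest first):
  ring: 12
  storm: 8
  bright: 4
  wide: 4

"ring", 12 times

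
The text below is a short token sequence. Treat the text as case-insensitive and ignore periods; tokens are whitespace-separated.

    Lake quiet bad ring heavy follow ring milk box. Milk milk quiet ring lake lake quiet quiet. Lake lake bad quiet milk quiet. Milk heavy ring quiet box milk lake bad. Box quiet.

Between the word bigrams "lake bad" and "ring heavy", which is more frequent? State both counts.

"lake bad" (2 vs 1)

"lake bad": 2 occurrences
"ring heavy": 1 occurrence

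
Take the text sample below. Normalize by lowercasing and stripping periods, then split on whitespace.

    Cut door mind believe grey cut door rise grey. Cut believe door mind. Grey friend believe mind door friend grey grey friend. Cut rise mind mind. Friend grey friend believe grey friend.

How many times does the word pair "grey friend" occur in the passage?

4

Scanning the 31 overlapping bigram windows for "grey friend":
  position 14–15: grey friend
  position 21–22: grey friend
  position 28–29: grey friend
  position 31–32: grey friend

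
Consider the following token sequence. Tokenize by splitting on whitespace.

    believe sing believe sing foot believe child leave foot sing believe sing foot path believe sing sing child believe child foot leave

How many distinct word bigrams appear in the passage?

15

22 tokens → 21 bigram windows in total.
Repeated bigrams (each contributes count−1 duplicates):
  believe sing: 4
  believe child: 2
  sing believe: 2
  sing foot: 2
6 duplicate windows → 21 − 6 = 15 distinct.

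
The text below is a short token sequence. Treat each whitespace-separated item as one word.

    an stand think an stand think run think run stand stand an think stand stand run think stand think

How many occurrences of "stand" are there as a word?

7

Scanning the 19 tokens for "stand":
  position 2: stand
  position 5: stand
  position 10: stand
  position 11: stand
  position 14: stand
  position 15: stand
  position 18: stand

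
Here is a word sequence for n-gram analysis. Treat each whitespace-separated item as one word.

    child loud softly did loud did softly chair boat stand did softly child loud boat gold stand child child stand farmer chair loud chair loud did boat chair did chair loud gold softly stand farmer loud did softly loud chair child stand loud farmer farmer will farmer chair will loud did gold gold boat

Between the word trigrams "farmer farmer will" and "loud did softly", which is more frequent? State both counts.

"farmer farmer will": 1 occurrence
"loud did softly": 2 occurrences

"loud did softly" (2 vs 1)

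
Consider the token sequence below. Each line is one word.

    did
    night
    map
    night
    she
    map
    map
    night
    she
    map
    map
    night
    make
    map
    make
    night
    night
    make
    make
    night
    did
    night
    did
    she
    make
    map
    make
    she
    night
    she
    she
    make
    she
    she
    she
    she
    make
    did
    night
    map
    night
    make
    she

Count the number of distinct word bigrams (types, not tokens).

43 tokens → 42 bigram windows in total.
Repeated bigrams (each contributes count−1 duplicates):
  map night: 4
  she she: 4
  did night: 3
  make she: 3
  night make: 3
  night she: 3
  she make: 3
  make map: 2
  … (6 more repeated)
23 duplicate windows → 42 − 23 = 19 distinct.

19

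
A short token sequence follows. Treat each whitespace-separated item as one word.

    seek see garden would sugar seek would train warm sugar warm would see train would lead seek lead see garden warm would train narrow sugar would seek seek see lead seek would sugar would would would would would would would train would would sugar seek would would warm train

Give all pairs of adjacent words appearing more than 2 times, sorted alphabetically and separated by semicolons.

seek would; would sugar; would train; would would

Bigram counts meeting the condition (more than 2 times):
  seek would: 3
  would sugar: 3
  would train: 3
  would would: 8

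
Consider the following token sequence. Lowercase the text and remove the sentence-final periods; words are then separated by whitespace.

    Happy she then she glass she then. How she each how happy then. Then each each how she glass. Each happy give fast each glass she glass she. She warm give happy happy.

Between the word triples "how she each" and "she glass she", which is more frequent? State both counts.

"she glass she" (2 vs 1)

"how she each": 1 occurrence
"she glass she": 2 occurrences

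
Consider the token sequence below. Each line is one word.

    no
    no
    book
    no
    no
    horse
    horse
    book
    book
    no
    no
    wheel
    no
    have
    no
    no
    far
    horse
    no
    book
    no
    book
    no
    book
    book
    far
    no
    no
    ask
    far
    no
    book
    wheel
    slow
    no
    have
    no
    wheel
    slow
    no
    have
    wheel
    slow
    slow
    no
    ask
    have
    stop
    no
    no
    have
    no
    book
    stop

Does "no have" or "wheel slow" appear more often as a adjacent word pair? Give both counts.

"no have": 4 occurrences
"wheel slow": 3 occurrences

"no have" (4 vs 3)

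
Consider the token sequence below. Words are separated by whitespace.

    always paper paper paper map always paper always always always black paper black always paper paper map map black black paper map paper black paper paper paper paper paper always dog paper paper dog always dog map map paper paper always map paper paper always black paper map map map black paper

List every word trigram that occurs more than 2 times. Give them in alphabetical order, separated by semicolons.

Trigram counts meeting the condition (more than 2 times):
  paper paper always: 3
  paper paper paper: 4

paper paper always; paper paper paper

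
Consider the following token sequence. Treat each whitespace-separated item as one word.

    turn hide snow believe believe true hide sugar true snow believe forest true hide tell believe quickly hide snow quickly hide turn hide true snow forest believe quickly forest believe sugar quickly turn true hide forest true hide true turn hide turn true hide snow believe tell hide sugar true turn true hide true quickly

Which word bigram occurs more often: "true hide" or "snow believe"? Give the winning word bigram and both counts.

"true hide": 6 occurrences
"snow believe": 3 occurrences

"true hide" (6 vs 3)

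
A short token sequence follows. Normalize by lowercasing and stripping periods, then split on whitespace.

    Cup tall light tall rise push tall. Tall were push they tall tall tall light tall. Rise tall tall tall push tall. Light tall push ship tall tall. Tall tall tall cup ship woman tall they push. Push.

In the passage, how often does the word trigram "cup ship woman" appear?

Scanning the 36 overlapping trigram windows for "cup ship woman":
  position 32–34: cup ship woman

1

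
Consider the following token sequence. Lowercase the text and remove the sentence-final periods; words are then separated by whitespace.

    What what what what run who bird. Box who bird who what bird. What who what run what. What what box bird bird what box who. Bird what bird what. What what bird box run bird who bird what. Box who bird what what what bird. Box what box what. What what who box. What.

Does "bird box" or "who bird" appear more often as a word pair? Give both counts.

"who bird" (5 vs 3)

"bird box": 3 occurrences
"who bird": 5 occurrences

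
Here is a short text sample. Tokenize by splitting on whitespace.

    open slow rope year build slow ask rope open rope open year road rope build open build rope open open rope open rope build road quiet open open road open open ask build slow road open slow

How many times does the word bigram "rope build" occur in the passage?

Scanning the 36 overlapping bigram windows for "rope build":
  position 14–15: rope build
  position 23–24: rope build

2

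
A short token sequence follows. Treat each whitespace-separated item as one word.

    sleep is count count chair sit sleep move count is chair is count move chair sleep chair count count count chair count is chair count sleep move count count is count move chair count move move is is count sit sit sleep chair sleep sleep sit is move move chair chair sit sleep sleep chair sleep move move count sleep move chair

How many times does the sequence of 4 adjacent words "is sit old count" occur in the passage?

0

Scanning the 59 overlapping 4-gram windows for "is sit old count":
  (none found)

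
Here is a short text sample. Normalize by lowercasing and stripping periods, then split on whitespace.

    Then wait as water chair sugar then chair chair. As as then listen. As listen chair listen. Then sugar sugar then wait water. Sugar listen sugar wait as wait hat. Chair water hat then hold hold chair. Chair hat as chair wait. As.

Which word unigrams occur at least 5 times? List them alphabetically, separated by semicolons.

as; chair; sugar; then; wait

Unigram counts meeting the condition (at least 5 times):
  as: 7
  chair: 8
  sugar: 5
  then: 6
  wait: 5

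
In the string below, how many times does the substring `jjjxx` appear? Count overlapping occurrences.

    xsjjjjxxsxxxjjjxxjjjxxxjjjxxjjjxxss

Sliding a length-5 window over the 35 characters (31 positions):
  position 4–8: jjjxx
  position 13–17: jjjxx
  position 18–22: jjjxx
  position 24–28: jjjxx
  position 29–33: jjjxx

5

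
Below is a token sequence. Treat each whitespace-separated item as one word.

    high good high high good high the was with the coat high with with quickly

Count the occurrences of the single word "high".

5

Scanning the 15 tokens for "high":
  position 1: high
  position 3: high
  position 4: high
  position 6: high
  position 12: high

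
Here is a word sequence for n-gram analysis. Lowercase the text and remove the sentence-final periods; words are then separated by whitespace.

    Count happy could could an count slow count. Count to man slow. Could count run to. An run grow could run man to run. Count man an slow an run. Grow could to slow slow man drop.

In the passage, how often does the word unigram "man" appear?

Scanning the 37 tokens for "man":
  position 11: man
  position 22: man
  position 26: man
  position 36: man

4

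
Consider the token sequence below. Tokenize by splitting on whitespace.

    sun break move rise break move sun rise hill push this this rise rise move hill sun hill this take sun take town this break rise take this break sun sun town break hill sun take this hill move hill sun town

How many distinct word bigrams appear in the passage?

33

42 tokens → 41 bigram windows in total.
Repeated bigrams (each contributes count−1 duplicates):
  hill sun: 3
  break move: 2
  move hill: 2
  sun take: 2
  sun town: 2
  take this: 2
  this break: 2
8 duplicate windows → 41 − 8 = 33 distinct.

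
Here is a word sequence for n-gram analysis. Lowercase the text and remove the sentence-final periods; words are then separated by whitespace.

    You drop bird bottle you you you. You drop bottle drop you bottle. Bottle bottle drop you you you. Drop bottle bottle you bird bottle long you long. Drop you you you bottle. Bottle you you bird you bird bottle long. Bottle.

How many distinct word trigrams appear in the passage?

28

42 tokens → 40 trigram windows in total.
Repeated trigrams (each contributes count−1 duplicates):
  you you you: 4
  bird bottle long: 2
  bottle bottle you: 2
  bottle drop you: 2
  bottle you you: 2
  drop you you: 2
  you bird bottle: 2
  you bottle bottle: 2
  … (2 more repeated)
12 duplicate windows → 40 − 12 = 28 distinct.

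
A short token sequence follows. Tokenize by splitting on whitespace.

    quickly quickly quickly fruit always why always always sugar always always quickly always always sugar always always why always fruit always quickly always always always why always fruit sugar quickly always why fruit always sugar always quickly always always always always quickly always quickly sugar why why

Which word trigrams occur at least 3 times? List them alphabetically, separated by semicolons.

Trigram counts meeting the condition (at least 3 times):
  always always always: 3
  always quickly always: 4
  always sugar always: 3
  always why always: 3
  quickly always always: 3

always always always; always quickly always; always sugar always; always why always; quickly always always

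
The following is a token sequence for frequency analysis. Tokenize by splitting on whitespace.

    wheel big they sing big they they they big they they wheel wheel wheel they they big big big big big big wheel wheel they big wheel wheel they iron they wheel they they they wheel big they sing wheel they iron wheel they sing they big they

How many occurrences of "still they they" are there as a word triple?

0

Scanning the 46 overlapping trigram windows for "still they they":
  (none found)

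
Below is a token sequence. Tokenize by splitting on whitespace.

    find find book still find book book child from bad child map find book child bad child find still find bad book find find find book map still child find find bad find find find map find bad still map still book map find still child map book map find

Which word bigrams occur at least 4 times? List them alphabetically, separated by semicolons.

Bigram counts meeting the condition (at least 4 times):
  find book: 4
  find find: 6
  map find: 4

find book; find find; map find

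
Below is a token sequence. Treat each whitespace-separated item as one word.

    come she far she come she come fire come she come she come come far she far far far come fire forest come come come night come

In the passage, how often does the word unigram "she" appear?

Scanning the 27 tokens for "she":
  position 2: she
  position 4: she
  position 6: she
  position 10: she
  position 12: she
  position 16: she

6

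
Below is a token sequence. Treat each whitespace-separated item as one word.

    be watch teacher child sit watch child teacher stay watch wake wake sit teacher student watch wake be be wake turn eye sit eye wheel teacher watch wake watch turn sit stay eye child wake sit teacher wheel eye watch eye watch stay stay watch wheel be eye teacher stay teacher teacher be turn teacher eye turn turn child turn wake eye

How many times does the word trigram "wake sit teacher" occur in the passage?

Scanning the 60 overlapping trigram windows for "wake sit teacher":
  position 12–14: wake sit teacher
  position 35–37: wake sit teacher

2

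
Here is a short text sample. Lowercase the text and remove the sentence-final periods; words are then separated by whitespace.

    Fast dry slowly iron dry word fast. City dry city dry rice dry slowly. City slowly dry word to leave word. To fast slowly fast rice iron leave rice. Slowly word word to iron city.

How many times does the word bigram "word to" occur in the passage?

Scanning the 34 overlapping bigram windows for "word to":
  position 18–19: word to
  position 21–22: word to
  position 32–33: word to

3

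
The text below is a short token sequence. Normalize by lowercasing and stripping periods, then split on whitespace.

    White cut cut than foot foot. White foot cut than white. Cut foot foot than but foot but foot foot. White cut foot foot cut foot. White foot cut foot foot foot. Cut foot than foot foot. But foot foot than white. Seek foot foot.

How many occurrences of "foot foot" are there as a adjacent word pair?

Scanning the 44 overlapping bigram windows for "foot foot":
  position 5–6: foot foot
  position 13–14: foot foot
  position 19–20: foot foot
  position 23–24: foot foot
  position 30–31: foot foot
  position 31–32: foot foot
  position 36–37: foot foot
  position 39–40: foot foot
  position 44–45: foot foot

9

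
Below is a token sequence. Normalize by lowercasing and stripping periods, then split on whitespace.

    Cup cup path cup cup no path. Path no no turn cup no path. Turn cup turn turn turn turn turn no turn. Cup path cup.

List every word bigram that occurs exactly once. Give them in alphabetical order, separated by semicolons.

Bigram counts meeting the condition (exactly once):
  cup turn: 1
  no no: 1
  path no: 1
  path path: 1
  path turn: 1
  turn no: 1

cup turn; no no; path no; path path; path turn; turn no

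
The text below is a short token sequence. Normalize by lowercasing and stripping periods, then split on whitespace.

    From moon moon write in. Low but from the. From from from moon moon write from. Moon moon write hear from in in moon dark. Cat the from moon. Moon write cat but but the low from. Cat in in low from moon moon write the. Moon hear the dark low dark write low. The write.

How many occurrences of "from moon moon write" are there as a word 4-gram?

Scanning the 53 overlapping 4-gram windows for "from moon moon write":
  position 1–4: from moon moon write
  position 12–15: from moon moon write
  position 16–19: from moon moon write
  position 28–31: from moon moon write
  position 42–45: from moon moon write

5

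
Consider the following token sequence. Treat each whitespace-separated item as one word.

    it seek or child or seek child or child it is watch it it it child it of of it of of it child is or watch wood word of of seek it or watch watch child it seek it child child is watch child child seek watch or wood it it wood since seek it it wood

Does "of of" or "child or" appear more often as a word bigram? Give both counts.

"of of" (3 vs 2)

"of of": 3 occurrences
"child or": 2 occurrences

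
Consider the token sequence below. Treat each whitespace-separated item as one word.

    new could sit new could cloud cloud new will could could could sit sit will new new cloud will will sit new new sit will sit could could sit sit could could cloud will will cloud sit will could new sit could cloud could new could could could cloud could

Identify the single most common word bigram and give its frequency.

Bigram frequencies (highest first):
  could could: 6
  could cloud: 4
  new could: 3
  could sit: 3
  sit will: 3
  sit could: 3
  … (17 more, each ≤ 2)

"could could", 6 times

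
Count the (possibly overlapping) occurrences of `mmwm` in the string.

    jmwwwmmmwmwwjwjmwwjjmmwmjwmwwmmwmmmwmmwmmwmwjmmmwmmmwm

Sliding a length-4 window over the 54 characters (51 positions):
  position 7–10: mmwm
  position 21–24: mmwm
  position 30–33: mmwm
  position 34–37: mmwm
  position 37–40: mmwm
  position 40–43: mmwm
  position 47–50: mmwm
  position 51–54: mmwm

8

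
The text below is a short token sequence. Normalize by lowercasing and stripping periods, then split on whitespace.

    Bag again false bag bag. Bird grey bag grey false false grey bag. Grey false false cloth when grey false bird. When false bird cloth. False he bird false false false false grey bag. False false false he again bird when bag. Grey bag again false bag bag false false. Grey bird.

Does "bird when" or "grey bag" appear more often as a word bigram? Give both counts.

"grey bag" (4 vs 2)

"bird when": 2 occurrences
"grey bag": 4 occurrences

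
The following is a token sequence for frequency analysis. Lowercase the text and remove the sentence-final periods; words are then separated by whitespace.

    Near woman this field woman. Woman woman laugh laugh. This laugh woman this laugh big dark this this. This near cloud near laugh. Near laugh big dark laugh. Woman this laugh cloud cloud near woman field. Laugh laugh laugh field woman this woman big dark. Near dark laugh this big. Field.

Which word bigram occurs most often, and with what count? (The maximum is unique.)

Bigram frequencies (highest first):
  woman this: 4
  laugh laugh: 3
  this laugh: 3
  big dark: 3
  near woman: 2
  field woman: 2
  … (25 more, each ≤ 2)

"woman this", 4 times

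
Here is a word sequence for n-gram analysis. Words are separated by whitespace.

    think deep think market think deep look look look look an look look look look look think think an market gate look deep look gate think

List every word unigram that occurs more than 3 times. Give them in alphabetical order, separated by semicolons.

Unigram counts meeting the condition (more than 3 times):
  look: 11
  think: 6

look; think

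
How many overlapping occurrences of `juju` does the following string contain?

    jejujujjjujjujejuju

Sliding a length-4 window over the 19 characters (16 positions):
  position 3–6: juju
  position 16–19: juju

2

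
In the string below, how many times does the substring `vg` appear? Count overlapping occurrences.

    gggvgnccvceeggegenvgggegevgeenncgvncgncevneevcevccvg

4

Sliding a length-2 window over the 52 characters (51 positions):
  position 4–5: vg
  position 19–20: vg
  position 26–27: vg
  position 51–52: vg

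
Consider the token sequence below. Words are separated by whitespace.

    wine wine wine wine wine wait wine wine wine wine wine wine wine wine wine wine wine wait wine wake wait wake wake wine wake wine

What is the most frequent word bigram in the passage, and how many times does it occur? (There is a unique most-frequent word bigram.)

Bigram frequencies (highest first):
  wine wine: 14
  wine wait: 2
  wait wine: 2
  wine wake: 2
  wake wine: 2
  wake wait: 1
  … (2 more, each ≤ 1)

"wine wine", 14 times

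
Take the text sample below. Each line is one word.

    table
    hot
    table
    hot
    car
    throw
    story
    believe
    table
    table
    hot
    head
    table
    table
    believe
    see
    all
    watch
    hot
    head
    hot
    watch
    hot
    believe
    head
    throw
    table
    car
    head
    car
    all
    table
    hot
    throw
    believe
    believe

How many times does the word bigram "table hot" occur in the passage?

Scanning the 35 overlapping bigram windows for "table hot":
  position 1–2: table hot
  position 3–4: table hot
  position 10–11: table hot
  position 32–33: table hot

4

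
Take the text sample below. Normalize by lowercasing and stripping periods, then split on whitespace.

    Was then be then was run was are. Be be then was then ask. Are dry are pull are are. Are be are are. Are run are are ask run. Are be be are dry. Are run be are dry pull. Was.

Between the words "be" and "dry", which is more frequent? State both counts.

"be": 7 occurrences
"dry": 3 occurrences

"be" (7 vs 3)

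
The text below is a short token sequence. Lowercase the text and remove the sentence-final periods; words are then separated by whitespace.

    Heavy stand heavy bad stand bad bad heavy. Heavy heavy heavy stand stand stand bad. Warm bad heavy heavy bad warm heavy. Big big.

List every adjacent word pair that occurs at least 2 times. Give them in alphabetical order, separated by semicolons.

Bigram counts meeting the condition (at least 2 times):
  bad heavy: 2
  bad warm: 2
  heavy bad: 2
  heavy heavy: 4
  heavy stand: 2
  stand bad: 2
  stand stand: 2

bad heavy; bad warm; heavy bad; heavy heavy; heavy stand; stand bad; stand stand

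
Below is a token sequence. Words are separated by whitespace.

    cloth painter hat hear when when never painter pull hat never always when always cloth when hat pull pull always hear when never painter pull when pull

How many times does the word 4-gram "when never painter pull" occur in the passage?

Scanning the 24 overlapping 4-gram windows for "when never painter pull":
  position 6–9: when never painter pull
  position 22–25: when never painter pull

2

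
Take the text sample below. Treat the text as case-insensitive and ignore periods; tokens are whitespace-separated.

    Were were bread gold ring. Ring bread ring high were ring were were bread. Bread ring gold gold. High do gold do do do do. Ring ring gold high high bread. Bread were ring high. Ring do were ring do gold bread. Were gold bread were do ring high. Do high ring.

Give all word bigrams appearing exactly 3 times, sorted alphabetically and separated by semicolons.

bread were; do do; ring high; were ring

Bigram counts meeting the condition (exactly 3 times):
  bread were: 3
  do do: 3
  ring high: 3
  were ring: 3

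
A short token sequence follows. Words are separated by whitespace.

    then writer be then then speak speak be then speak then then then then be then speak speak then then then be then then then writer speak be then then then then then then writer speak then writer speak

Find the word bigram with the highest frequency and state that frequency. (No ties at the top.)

Bigram frequencies (highest first):
  then then: 13
  be then: 5
  then writer: 4
  then speak: 3
  speak then: 3
  writer speak: 3
  … (4 more, each ≤ 2)

"then then", 13 times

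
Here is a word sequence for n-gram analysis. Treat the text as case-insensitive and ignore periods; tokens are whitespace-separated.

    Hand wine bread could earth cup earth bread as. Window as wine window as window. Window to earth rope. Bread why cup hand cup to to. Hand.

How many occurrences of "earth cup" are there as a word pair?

Scanning the 26 overlapping bigram windows for "earth cup":
  position 5–6: earth cup

1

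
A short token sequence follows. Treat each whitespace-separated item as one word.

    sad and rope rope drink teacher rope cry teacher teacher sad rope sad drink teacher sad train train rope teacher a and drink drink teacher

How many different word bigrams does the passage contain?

25 tokens → 24 bigram windows in total.
Repeated bigrams (each contributes count−1 duplicates):
  drink teacher: 3
  teacher sad: 2
3 duplicate windows → 24 − 3 = 21 distinct.

21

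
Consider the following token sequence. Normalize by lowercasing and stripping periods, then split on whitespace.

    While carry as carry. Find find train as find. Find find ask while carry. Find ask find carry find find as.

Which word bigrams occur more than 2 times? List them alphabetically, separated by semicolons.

carry find; find find

Bigram counts meeting the condition (more than 2 times):
  carry find: 3
  find find: 4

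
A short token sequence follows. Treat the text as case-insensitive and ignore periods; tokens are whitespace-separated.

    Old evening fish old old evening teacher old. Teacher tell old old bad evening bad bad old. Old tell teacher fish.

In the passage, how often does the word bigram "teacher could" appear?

Scanning the 20 overlapping bigram windows for "teacher could":
  (none found)

0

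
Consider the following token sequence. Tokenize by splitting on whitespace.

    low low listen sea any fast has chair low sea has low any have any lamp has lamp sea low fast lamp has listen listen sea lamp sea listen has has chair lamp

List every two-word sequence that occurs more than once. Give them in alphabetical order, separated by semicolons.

has chair; lamp has; lamp sea; listen sea

Bigram counts meeting the condition (more than once):
  has chair: 2
  lamp has: 2
  lamp sea: 2
  listen sea: 2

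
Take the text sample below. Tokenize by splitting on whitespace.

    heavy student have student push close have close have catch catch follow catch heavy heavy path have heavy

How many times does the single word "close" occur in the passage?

2

Scanning the 18 tokens for "close":
  position 6: close
  position 8: close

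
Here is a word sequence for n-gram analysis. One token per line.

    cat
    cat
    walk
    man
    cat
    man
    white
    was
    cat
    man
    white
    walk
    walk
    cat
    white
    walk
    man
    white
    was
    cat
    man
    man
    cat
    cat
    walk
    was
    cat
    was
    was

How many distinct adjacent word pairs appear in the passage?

29 tokens → 28 bigram windows in total.
Repeated bigrams (each contributes count−1 duplicates):
  cat man: 3
  man white: 3
  was cat: 3
  cat cat: 2
  cat walk: 2
  man cat: 2
  walk man: 2
  white walk: 2
  … (1 more repeated)
12 duplicate windows → 28 − 12 = 16 distinct.

16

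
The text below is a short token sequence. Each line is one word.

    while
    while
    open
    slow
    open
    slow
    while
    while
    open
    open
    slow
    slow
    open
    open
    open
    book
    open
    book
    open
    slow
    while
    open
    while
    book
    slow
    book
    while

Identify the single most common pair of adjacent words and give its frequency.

"open slow", 4 times

Bigram frequencies (highest first):
  open slow: 4
  while open: 3
  open open: 3
  while while: 2
  slow open: 2
  slow while: 2
  … (8 more, each ≤ 2)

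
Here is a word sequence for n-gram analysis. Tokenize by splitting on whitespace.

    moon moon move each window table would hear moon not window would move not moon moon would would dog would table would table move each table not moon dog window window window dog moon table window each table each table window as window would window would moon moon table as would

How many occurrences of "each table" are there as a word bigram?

Scanning the 50 overlapping bigram windows for "each table":
  position 25–26: each table
  position 37–38: each table
  position 39–40: each table

3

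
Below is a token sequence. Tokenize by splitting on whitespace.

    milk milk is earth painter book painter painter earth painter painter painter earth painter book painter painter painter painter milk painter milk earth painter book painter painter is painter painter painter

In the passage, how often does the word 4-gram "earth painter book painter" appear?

Scanning the 28 overlapping 4-gram windows for "earth painter book painter":
  position 4–7: earth painter book painter
  position 13–16: earth painter book painter
  position 23–26: earth painter book painter

3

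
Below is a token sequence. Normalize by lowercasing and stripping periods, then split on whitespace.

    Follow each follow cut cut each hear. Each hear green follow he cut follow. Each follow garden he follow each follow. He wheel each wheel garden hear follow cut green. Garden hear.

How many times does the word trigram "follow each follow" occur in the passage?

Scanning the 30 overlapping trigram windows for "follow each follow":
  position 1–3: follow each follow
  position 14–16: follow each follow
  position 19–21: follow each follow

3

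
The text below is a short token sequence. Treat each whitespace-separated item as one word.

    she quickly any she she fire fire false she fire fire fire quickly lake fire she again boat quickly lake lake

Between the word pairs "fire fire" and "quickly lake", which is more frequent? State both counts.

"fire fire" (3 vs 2)

"fire fire": 3 occurrences
"quickly lake": 2 occurrences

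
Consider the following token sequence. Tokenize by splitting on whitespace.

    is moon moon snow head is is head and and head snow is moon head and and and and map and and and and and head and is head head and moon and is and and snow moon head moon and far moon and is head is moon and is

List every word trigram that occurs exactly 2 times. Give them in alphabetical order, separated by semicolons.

and and head; and is head; head and and

Trigram counts meeting the condition (exactly 2 times):
  and and head: 2
  and is head: 2
  head and and: 2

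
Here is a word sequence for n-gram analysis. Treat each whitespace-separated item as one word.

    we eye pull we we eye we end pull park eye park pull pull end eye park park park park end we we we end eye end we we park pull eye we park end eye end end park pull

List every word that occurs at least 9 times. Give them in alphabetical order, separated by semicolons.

park; we

Unigram counts meeting the condition (at least 9 times):
  park: 9
  we: 10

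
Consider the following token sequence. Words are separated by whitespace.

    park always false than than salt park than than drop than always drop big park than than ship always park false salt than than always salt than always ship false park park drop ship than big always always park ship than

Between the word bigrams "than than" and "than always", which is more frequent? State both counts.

"than than": 4 occurrences
"than always": 3 occurrences

"than than" (4 vs 3)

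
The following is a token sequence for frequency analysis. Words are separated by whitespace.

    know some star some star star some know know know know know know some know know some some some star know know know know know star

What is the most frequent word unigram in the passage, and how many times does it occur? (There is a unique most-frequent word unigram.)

Unigram frequencies (highest first):
  know: 14
  some: 7
  star: 5

"know", 14 times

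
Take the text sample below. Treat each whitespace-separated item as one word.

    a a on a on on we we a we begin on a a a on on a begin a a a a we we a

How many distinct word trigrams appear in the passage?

26 tokens → 24 trigram windows in total.
Repeated trigrams (each contributes count−1 duplicates):
  a a a: 3
  a a on: 2
  a on on: 2
  we we a: 2
5 duplicate windows → 24 − 5 = 19 distinct.

19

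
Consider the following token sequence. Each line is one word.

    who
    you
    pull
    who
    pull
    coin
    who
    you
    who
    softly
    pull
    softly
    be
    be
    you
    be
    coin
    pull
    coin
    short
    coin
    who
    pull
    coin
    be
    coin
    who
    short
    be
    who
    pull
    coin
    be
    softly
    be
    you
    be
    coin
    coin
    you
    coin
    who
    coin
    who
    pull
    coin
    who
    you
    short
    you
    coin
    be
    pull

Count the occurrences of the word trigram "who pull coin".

4

Scanning the 51 overlapping trigram windows for "who pull coin":
  position 4–6: who pull coin
  position 22–24: who pull coin
  position 30–32: who pull coin
  position 44–46: who pull coin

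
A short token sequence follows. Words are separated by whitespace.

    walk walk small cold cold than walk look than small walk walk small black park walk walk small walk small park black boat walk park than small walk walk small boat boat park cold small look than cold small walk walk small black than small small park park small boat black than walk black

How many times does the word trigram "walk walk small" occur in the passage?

Scanning the 52 overlapping trigram windows for "walk walk small":
  position 1–3: walk walk small
  position 11–13: walk walk small
  position 16–18: walk walk small
  position 28–30: walk walk small
  position 40–42: walk walk small

5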